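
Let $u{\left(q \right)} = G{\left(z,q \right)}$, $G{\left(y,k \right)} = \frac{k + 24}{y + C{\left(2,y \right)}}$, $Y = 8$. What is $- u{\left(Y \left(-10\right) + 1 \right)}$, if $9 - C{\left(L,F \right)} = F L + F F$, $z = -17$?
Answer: $- \frac{55}{263} \approx -0.20913$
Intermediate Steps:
$C{\left(L,F \right)} = 9 - F^{2} - F L$ ($C{\left(L,F \right)} = 9 - \left(F L + F F\right) = 9 - \left(F L + F^{2}\right) = 9 - \left(F^{2} + F L\right) = 9 - F^{2} - F L$)
$G{\left(y,k \right)} = \frac{24 + k}{9 - y - y^{2}}$ ($G{\left(y,k \right)} = \frac{k + 24}{y - \left(-9 + y^{2} + y 2\right)} = \frac{24 + k}{y - \left(-9 + y^{2} + 2 y\right)} = \frac{24 + k}{9 - y - y^{2}}$)
$u{\left(q \right)} = - \frac{24}{263} - \frac{q}{263}$ ($u{\left(q \right)} = \frac{-24 - q}{-9 - 17 + \left(-17\right)^{2}} = \frac{-24 - q}{-9 - 17 + 289} = \frac{-24 - q}{263} = - \frac{24}{263} - \frac{q}{263}$)
$- u{\left(Y \left(-10\right) + 1 \right)} = - (- \frac{24}{263} - \frac{8 \left(-10\right) + 1}{263}) = - (- \frac{24}{263} - \frac{-80 + 1}{263}) = - (- \frac{24}{263} - - \frac{79}{263}) = - (- \frac{24}{263} + \frac{79}{263}) = \left(-1\right) \frac{55}{263} = - \frac{55}{263}$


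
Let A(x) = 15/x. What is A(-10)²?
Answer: 9/4 ≈ 2.2500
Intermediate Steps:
A(-10)² = (15/(-10))² = (15*(-⅒))² = (-3/2)² = 9/4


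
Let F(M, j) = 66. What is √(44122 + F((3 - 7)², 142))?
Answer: 2*√11047 ≈ 210.21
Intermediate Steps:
√(44122 + F((3 - 7)², 142)) = √(44122 + 66) = √44188 = 2*√11047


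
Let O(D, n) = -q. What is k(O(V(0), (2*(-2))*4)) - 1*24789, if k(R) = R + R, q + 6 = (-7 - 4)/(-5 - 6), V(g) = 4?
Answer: -24779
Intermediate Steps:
q = -5 (q = -6 + (-7 - 4)/(-5 - 6) = -6 - 11/(-11) = -6 - 11*(-1/11) = -6 + 1 = -5)
O(D, n) = 5 (O(D, n) = -1*(-5) = 5)
k(R) = 2*R
k(O(V(0), (2*(-2))*4)) - 1*24789 = 2*5 - 1*24789 = 10 - 24789 = -24779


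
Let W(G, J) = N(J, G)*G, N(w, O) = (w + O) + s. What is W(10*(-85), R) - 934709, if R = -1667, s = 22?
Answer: 1186041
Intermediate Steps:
N(w, O) = 22 + O + w (N(w, O) = (w + O) + 22 = (O + w) + 22 = 22 + O + w)
W(G, J) = G*(22 + G + J) (W(G, J) = (22 + G + J)*G = G*(22 + G + J))
W(10*(-85), R) - 934709 = (10*(-85))*(22 + 10*(-85) - 1667) - 934709 = -850*(22 - 850 - 1667) - 934709 = -850*(-2495) - 934709 = 2120750 - 934709 = 1186041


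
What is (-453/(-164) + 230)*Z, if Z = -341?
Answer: -13016993/164 ≈ -79372.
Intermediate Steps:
(-453/(-164) + 230)*Z = (-453/(-164) + 230)*(-341) = (-453*(-1/164) + 230)*(-341) = (453/164 + 230)*(-341) = (38173/164)*(-341) = -13016993/164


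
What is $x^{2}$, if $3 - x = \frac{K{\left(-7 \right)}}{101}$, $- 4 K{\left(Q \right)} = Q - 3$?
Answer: $\frac{361201}{40804} \approx 8.8521$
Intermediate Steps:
$K{\left(Q \right)} = \frac{3}{4} - \frac{Q}{4}$ ($K{\left(Q \right)} = - \frac{Q - 3}{4} = - \frac{-3 + Q}{4} = \frac{3}{4} - \frac{Q}{4}$)
$x = \frac{601}{202}$ ($x = 3 - \frac{\frac{3}{4} - - \frac{7}{4}}{101} = 3 - \left(\frac{3}{4} + \frac{7}{4}\right) \frac{1}{101} = 3 - \frac{5}{2} \cdot \frac{1}{101} = 3 - \frac{5}{202} = \frac{601}{202} \approx 2.9752$)
$x^{2} = \left(\frac{601}{202}\right)^{2} = \frac{361201}{40804}$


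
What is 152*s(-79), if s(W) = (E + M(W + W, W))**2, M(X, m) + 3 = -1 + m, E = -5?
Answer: 1177088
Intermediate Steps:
M(X, m) = -4 + m (M(X, m) = -3 + (-1 + m) = -4 + m)
s(W) = (-9 + W)**2 (s(W) = (-5 + (-4 + W))**2 = (-9 + W)**2)
152*s(-79) = 152*(-9 - 79)**2 = 152*(-88)**2 = 152*7744 = 1177088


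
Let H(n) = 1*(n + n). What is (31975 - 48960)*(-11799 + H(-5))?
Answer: 200575865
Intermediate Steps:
H(n) = 2*n (H(n) = 1*(2*n) = 2*n)
(31975 - 48960)*(-11799 + H(-5)) = (31975 - 48960)*(-11799 + 2*(-5)) = -16985*(-11799 - 10) = -16985*(-11809) = 200575865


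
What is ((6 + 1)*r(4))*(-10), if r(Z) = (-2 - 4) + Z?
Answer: 140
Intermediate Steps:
r(Z) = -6 + Z
((6 + 1)*r(4))*(-10) = ((6 + 1)*(-6 + 4))*(-10) = (7*(-2))*(-10) = -14*(-10) = 140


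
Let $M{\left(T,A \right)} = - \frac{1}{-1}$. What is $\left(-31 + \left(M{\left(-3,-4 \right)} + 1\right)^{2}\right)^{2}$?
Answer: $729$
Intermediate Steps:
$M{\left(T,A \right)} = 1$ ($M{\left(T,A \right)} = \left(-1\right) \left(-1\right) = 1$)
$\left(-31 + \left(M{\left(-3,-4 \right)} + 1\right)^{2}\right)^{2} = \left(-31 + \left(1 + 1\right)^{2}\right)^{2} = \left(-31 + 2^{2}\right)^{2} = \left(-31 + 4\right)^{2} = \left(-27\right)^{2} = 729$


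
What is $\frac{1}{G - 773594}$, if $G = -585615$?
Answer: $- \frac{1}{1359209} \approx -7.3572 \cdot 10^{-7}$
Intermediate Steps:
$\frac{1}{G - 773594} = \frac{1}{-585615 - 773594} = \frac{1}{-1359209} = - \frac{1}{1359209}$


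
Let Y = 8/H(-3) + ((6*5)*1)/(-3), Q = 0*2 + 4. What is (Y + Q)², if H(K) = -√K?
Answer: 44/3 - 32*I*√3 ≈ 14.667 - 55.426*I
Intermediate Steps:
Q = 4 (Q = 0 + 4 = 4)
Y = -10 + 8*I*√3/3 (Y = 8/((-√(-3))) + ((6*5)*1)/(-3) = 8/((-I*√3)) + (30*1)*(-⅓) = 8/((-I*√3)) + 30*(-⅓) = 8*(I*√3/3) - 10 = 8*I*√3/3 - 10 = -10 + 8*I*√3/3 ≈ -10.0 + 4.6188*I)
(Y + Q)² = ((-10 + 8*I*√3/3) + 4)² = (-6 + 8*I*√3/3)²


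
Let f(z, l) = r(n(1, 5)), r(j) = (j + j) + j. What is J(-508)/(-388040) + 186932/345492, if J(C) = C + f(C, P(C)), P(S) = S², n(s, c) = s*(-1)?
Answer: 18178409923/33516178920 ≈ 0.54238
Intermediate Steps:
n(s, c) = -s
r(j) = 3*j (r(j) = 2*j + j = 3*j)
f(z, l) = -3 (f(z, l) = 3*(-1*1) = 3*(-1) = -3)
J(C) = -3 + C (J(C) = C - 3 = -3 + C)
J(-508)/(-388040) + 186932/345492 = (-3 - 508)/(-388040) + 186932/345492 = -511*(-1/388040) + 186932*(1/345492) = 511/388040 + 46733/86373 = 18178409923/33516178920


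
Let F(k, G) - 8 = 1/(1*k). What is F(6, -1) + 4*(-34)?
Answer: -767/6 ≈ -127.83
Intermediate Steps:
F(k, G) = 8 + 1/k (F(k, G) = 8 + 1/(1*k) = 8 + 1/k)
F(6, -1) + 4*(-34) = (8 + 1/6) + 4*(-34) = (8 + ⅙) - 136 = 49/6 - 136 = -767/6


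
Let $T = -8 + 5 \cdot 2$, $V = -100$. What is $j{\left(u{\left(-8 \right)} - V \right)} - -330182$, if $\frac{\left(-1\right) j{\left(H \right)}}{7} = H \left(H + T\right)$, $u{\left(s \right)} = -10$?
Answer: $272222$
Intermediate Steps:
$T = 2$ ($T = -8 + 10 = 2$)
$j{\left(H \right)} = - 7 H \left(2 + H\right)$ ($j{\left(H \right)} = - 7 H \left(H + 2\right) = - 7 H \left(2 + H\right)$)
$j{\left(u{\left(-8 \right)} - V \right)} - -330182 = - 7 \left(-10 - -100\right) \left(2 - -90\right) - -330182 = - 7 \left(-10 + 100\right) \left(2 + \left(-10 + 100\right)\right) + 330182 = \left(-7\right) 90 \left(2 + 90\right) + 330182 = \left(-7\right) 90 \cdot 92 + 330182 = -57960 + 330182 = 272222$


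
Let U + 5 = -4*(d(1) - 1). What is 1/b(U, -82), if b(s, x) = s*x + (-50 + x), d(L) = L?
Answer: 1/278 ≈ 0.0035971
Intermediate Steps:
U = -5 (U = -5 - 4*(1 - 1) = -5 - 4*0 = -5 + 0 = -5)
b(s, x) = -50 + x + s*x
1/b(U, -82) = 1/(-50 - 82 - 5*(-82)) = 1/(-50 - 82 + 410) = 1/278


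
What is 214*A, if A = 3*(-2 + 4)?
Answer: 1284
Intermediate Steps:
A = 6 (A = 3*2 = 6)
214*A = 214*6 = 1284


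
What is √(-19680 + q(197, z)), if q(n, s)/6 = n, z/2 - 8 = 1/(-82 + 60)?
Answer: I*√18498 ≈ 136.01*I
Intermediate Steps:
z = 175/11 (z = 16 + 2/(-82 + 60) = 16 + 2/(-22) = 16 + 2*(-1/22) = 16 - 1/11 = 175/11 ≈ 15.909)
q(n, s) = 6*n
√(-19680 + q(197, z)) = √(-19680 + 6*197) = √(-19680 + 1182) = √(-18498) = I*√18498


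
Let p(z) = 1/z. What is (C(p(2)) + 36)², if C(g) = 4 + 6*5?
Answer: 4900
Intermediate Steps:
C(g) = 34 (C(g) = 4 + 30 = 34)
(C(p(2)) + 36)² = (34 + 36)² = 70² = 4900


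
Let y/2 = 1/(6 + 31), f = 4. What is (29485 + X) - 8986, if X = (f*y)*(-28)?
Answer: 758239/37 ≈ 20493.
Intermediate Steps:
y = 2/37 (y = 2/(6 + 31) = 2/37 ≈ 0.054054)
X = -224/37 (X = (4*(2/37))*(-28) = (8/37)*(-28) = -224/37 ≈ -6.0541)
(29485 + X) - 8986 = (29485 - 224/37) - 8986 = 1090721/37 - 8986 = 758239/37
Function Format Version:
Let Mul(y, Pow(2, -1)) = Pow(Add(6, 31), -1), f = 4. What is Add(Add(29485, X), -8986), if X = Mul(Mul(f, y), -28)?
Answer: Rational(758239, 37) ≈ 20493.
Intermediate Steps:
y = Rational(2, 37) (y = Mul(2, Pow(Add(6, 31), -1)) = Mul(2, Pow(37, -1)) = Mul(2, Rational(1, 37)) = Rational(2, 37) ≈ 0.054054)
X = Rational(-224, 37) (X = Mul(Mul(4, Rational(2, 37)), -28) = Mul(Rational(8, 37), -28) = Rational(-224, 37) ≈ -6.0541)
Add(Add(29485, X), -8986) = Add(Add(29485, Rational(-224, 37)), -8986) = Add(Rational(1090721, 37), -8986) = Rational(758239, 37)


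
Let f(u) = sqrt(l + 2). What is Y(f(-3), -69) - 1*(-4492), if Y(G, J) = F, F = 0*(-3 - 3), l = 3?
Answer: 4492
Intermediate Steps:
F = 0 (F = 0*(-6) = 0)
f(u) = sqrt(5) (f(u) = sqrt(3 + 2) = sqrt(5))
Y(G, J) = 0
Y(f(-3), -69) - 1*(-4492) = 0 - 1*(-4492) = 0 + 4492 = 4492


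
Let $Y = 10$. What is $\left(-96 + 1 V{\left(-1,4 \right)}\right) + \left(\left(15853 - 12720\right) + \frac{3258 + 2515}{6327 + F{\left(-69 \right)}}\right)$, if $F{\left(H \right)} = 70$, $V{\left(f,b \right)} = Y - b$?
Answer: $\frac{19471844}{6397} \approx 3043.9$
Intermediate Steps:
$V{\left(f,b \right)} = 10 - b$
$\left(-96 + 1 V{\left(-1,4 \right)}\right) + \left(\left(15853 - 12720\right) + \frac{3258 + 2515}{6327 + F{\left(-69 \right)}}\right) = \left(-96 + 1 \left(10 - 4\right)\right) + \left(\left(15853 - 12720\right) + \frac{3258 + 2515}{6327 + 70}\right) = \left(-96 + 1 \left(10 - 4\right)\right) + \left(3133 + \frac{5773}{6397}\right) = \left(-96 + 1 \cdot 6\right) + \left(3133 + 5773 \cdot \frac{1}{6397}\right) = \left(-96 + 6\right) + \left(3133 + \frac{5773}{6397}\right) = -90 + \frac{20047574}{6397} = \frac{19471844}{6397}$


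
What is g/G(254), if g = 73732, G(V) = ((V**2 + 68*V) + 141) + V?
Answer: 73732/82183 ≈ 0.89717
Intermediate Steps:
G(V) = 141 + V**2 + 69*V (G(V) = (141 + V**2 + 68*V) + V = 141 + V**2 + 69*V)
g/G(254) = 73732/(141 + 254**2 + 69*254) = 73732/(141 + 64516 + 17526) = 73732/82183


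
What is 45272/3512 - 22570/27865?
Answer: 29555961/2446547 ≈ 12.081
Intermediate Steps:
45272/3512 - 22570/27865 = 45272*(1/3512) - 22570*1/27865 = 5659/439 - 4514/5573 = 29555961/2446547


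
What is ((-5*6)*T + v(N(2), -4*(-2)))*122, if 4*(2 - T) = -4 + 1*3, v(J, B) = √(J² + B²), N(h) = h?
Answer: -8235 + 244*√17 ≈ -7229.0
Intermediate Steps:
v(J, B) = √(B² + J²)
T = 9/4 (T = 2 - (-4 + 1*3)/4 = 2 - (-4 + 3)/4 = 2 - ¼*(-1) = 2 + ¼ = 9/4 ≈ 2.2500)
((-5*6)*T + v(N(2), -4*(-2)))*122 = (-5*6*(9/4) + √((-4*(-2))² + 2²))*122 = (-30*9/4 + √(8² + 4))*122 = (-135/2 + √(64 + 4))*122 = (-135/2 + √68)*122 = (-135/2 + 2*√17)*122 = -8235 + 244*√17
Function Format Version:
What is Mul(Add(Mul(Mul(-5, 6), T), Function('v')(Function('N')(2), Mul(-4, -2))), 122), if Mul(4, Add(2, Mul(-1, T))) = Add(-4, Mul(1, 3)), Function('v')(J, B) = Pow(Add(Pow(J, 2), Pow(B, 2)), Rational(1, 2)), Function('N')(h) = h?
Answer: Add(-8235, Mul(244, Pow(17, Rational(1, 2)))) ≈ -7229.0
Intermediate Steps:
Function('v')(J, B) = Pow(Add(Pow(B, 2), Pow(J, 2)), Rational(1, 2))
T = Rational(9, 4) (T = Add(2, Mul(Rational(-1, 4), Add(-4, Mul(1, 3)))) = Add(2, Mul(Rational(-1, 4), Add(-4, 3))) = Add(2, Mul(Rational(-1, 4), -1)) = Add(2, Rational(1, 4)) = Rational(9, 4) ≈ 2.2500)
Mul(Add(Mul(Mul(-5, 6), T), Function('v')(Function('N')(2), Mul(-4, -2))), 122) = Mul(Add(Mul(Mul(-5, 6), Rational(9, 4)), Pow(Add(Pow(Mul(-4, -2), 2), Pow(2, 2)), Rational(1, 2))), 122) = Mul(Add(Mul(-30, Rational(9, 4)), Pow(Add(Pow(8, 2), 4), Rational(1, 2))), 122) = Mul(Add(Rational(-135, 2), Pow(Add(64, 4), Rational(1, 2))), 122) = Mul(Add(Rational(-135, 2), Pow(68, Rational(1, 2))), 122) = Mul(Add(Rational(-135, 2), Mul(2, Pow(17, Rational(1, 2)))), 122) = Add(-8235, Mul(244, Pow(17, Rational(1, 2))))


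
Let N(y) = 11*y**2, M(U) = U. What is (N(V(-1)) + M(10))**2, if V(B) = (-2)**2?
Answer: 34596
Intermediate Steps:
V(B) = 4
(N(V(-1)) + M(10))**2 = (11*4**2 + 10)**2 = (11*16 + 10)**2 = (176 + 10)**2 = 186**2 = 34596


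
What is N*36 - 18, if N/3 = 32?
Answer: 3438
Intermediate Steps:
N = 96 (N = 3*32 = 96)
N*36 - 18 = 96*36 - 18 = 3456 - 18 = 3438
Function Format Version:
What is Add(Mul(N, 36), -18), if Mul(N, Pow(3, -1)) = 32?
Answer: 3438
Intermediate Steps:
N = 96 (N = Mul(3, 32) = 96)
Add(Mul(N, 36), -18) = Add(Mul(96, 36), -18) = Add(3456, -18) = 3438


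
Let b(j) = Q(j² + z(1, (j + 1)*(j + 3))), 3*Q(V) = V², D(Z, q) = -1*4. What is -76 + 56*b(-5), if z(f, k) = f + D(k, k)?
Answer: 26876/3 ≈ 8958.7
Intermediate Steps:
D(Z, q) = -4
z(f, k) = -4 + f (z(f, k) = f - 4 = -4 + f)
Q(V) = V²/3
b(j) = (-3 + j²)²/3 (b(j) = (j² + (-4 + 1))²/3 = (j² - 3)²/3 = (-3 + j²)²/3)
-76 + 56*b(-5) = -76 + 56*((-3 + (-5)²)²/3) = -76 + 56*((-3 + 25)²/3) = -76 + 56*((⅓)*22²) = -76 + 56*((⅓)*484) = -76 + 56*(484/3) = -76 + 27104/3 = 26876/3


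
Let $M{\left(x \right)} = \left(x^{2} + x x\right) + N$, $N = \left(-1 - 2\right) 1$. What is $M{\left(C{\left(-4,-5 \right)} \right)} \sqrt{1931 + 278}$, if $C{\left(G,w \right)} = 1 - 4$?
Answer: $705$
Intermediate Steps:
$N = -3$ ($N = \left(-3\right) 1 = -3$)
$C{\left(G,w \right)} = -3$ ($C{\left(G,w \right)} = 1 - 4 = -3$)
$M{\left(x \right)} = -3 + 2 x^{2}$ ($M{\left(x \right)} = \left(x^{2} + x x\right) - 3 = \left(x^{2} + x^{2}\right) - 3 = 2 x^{2} - 3 = -3 + 2 x^{2}$)
$M{\left(C{\left(-4,-5 \right)} \right)} \sqrt{1931 + 278} = \left(-3 + 2 \left(-3\right)^{2}\right) \sqrt{1931 + 278} = \left(-3 + 2 \cdot 9\right) \sqrt{2209} = \left(-3 + 18\right) 47 = 15 \cdot 47 = 705$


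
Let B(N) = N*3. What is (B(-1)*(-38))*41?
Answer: 4674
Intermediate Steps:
B(N) = 3*N
(B(-1)*(-38))*41 = ((3*(-1))*(-38))*41 = -3*(-38)*41 = 114*41 = 4674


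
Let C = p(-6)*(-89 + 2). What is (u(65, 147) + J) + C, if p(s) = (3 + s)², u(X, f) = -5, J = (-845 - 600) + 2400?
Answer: 167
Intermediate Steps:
J = 955 (J = -1445 + 2400 = 955)
C = -783 (C = (3 - 6)²*(-89 + 2) = (-3)²*(-87) = 9*(-87) = -783)
(u(65, 147) + J) + C = (-5 + 955) - 783 = 950 - 783 = 167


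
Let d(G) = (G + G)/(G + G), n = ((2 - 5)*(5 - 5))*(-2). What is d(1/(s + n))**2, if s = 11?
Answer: 1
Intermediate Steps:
n = 0 (n = -3*0*(-2) = 0*(-2) = 0)
d(G) = 1 (d(G) = (2*G)/((2*G)) = (2*G)*(1/(2*G)) = 1)
d(1/(s + n))**2 = 1**2 = 1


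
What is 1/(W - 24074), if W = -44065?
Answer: -1/68139 ≈ -1.4676e-5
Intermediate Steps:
1/(W - 24074) = 1/(-44065 - 24074) = 1/(-68139) = -1/68139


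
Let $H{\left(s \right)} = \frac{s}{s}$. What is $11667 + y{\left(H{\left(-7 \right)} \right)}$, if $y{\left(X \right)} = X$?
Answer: $11668$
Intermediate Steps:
$H{\left(s \right)} = 1$
$11667 + y{\left(H{\left(-7 \right)} \right)} = 11667 + 1 = 11668$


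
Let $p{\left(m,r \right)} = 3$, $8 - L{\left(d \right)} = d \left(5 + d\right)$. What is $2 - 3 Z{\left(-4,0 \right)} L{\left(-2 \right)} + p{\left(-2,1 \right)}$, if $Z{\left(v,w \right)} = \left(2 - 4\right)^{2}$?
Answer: $-333$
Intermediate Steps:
$L{\left(d \right)} = 8 - d \left(5 + d\right)$
$Z{\left(v,w \right)} = 4$ ($Z{\left(v,w \right)} = \left(-2\right)^{2} = 4$)
$2 - 3 Z{\left(-4,0 \right)} L{\left(-2 \right)} + p{\left(-2,1 \right)} = 2 \left(-3\right) 4 \left(8 - \left(-2\right)^{2} - -10\right) + 3 = 2 \left(- 12 \left(8 - 4 + 10\right)\right) + 3 = 2 \left(\left(-12\right) 14\right) + 3 = 2 \left(-168\right) + 3 = -336 + 3 = -333$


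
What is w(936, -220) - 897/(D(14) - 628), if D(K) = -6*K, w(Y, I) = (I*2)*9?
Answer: -2818623/712 ≈ -3958.7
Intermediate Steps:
w(Y, I) = 18*I (w(Y, I) = (2*I)*9 = 18*I)
w(936, -220) - 897/(D(14) - 628) = 18*(-220) - 897/(-6*14 - 628) = -3960 - 897/(-84 - 628) = -3960 - 897/(-712) = -3960 - 1/712*(-897) = -3960 + 897/712 = -2818623/712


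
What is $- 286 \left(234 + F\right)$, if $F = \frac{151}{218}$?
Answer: $- \frac{7316309}{109} \approx -67122.0$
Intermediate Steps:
$F = \frac{151}{218}$ ($F = 151 \cdot \frac{1}{218} = \frac{151}{218} \approx 0.69266$)
$- 286 \left(234 + F\right) = - 286 \left(234 + \frac{151}{218}\right) = \left(-286\right) \frac{51163}{218} = - \frac{7316309}{109}$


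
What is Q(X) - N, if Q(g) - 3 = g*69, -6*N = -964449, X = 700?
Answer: -224877/2 ≈ -1.1244e+5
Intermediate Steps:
N = 321483/2 (N = -1/6*(-964449) = 321483/2 ≈ 1.6074e+5)
Q(g) = 3 + 69*g (Q(g) = 3 + g*69 = 3 + 69*g)
Q(X) - N = (3 + 69*700) - 1*321483/2 = (3 + 48300) - 321483/2 = 48303 - 321483/2 = -224877/2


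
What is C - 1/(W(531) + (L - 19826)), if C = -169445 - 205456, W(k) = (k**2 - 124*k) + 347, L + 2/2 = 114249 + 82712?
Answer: -147560283799/393598 ≈ -3.7490e+5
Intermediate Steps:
L = 196960 (L = -1 + (114249 + 82712) = -1 + 196961 = 196960)
W(k) = 347 + k**2 - 124*k
C = -374901
C - 1/(W(531) + (L - 19826)) = -374901 - 1/((347 + 531**2 - 124*531) + (196960 - 19826)) = -374901 - 1/((347 + 281961 - 65844) + 177134) = -374901 - 1/(216464 + 177134) = -374901 - 1/393598 = -147560283799/393598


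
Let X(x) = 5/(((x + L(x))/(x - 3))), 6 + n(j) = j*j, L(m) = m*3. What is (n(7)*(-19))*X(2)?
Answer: 4085/8 ≈ 510.63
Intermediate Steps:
L(m) = 3*m
n(j) = -6 + j² (n(j) = -6 + j*j = -6 + j²)
X(x) = 5*(-3 + x)/(4*x) (X(x) = 5/(((x + 3*x)/(x - 3))) = 5/(((4*x)/(-3 + x))) = 5/((4*x/(-3 + x))) = 5*((-3 + x)/(4*x)) = 5*(-3 + x)/(4*x))
(n(7)*(-19))*X(2) = ((-6 + 7²)*(-19))*((5/4)*(-3 + 2)/2) = ((-6 + 49)*(-19))*((5/4)*(½)*(-1)) = (43*(-19))*(-5/8) = -817*(-5/8) = 4085/8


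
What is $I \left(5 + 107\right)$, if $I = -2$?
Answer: $-224$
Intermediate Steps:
$I \left(5 + 107\right) = - 2 \left(5 + 107\right) = \left(-2\right) 112 = -224$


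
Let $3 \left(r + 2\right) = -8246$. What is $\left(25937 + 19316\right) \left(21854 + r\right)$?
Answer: $\frac{2593449430}{3} \approx 8.6448 \cdot 10^{8}$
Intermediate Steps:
$r = - \frac{8252}{3}$ ($r = -2 + \frac{1}{3} \left(-8246\right) = -2 - \frac{8246}{3} = - \frac{8252}{3} \approx -2750.7$)
$\left(25937 + 19316\right) \left(21854 + r\right) = \left(25937 + 19316\right) \left(21854 - \frac{8252}{3}\right) = 45253 \cdot \frac{57310}{3} = \frac{2593449430}{3}$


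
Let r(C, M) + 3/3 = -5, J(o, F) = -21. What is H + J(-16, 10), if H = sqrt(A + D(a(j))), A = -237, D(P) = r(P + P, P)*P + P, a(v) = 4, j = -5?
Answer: -21 + I*sqrt(257) ≈ -21.0 + 16.031*I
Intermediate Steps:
r(C, M) = -6 (r(C, M) = -1 - 5 = -6)
D(P) = -5*P (D(P) = -6*P + P = -5*P)
H = I*sqrt(257) (H = sqrt(-237 - 5*4) = sqrt(-237 - 20) = sqrt(-257) = I*sqrt(257) ≈ 16.031*I)
H + J(-16, 10) = I*sqrt(257) - 21 = -21 + I*sqrt(257)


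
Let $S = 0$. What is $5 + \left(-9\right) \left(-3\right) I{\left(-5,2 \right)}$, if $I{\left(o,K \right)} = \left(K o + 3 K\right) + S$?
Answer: $-103$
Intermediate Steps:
$I{\left(o,K \right)} = 3 K + K o$ ($I{\left(o,K \right)} = \left(K o + 3 K\right) + 0 = \left(3 K + K o\right) + 0 = 3 K + K o$)
$5 + \left(-9\right) \left(-3\right) I{\left(-5,2 \right)} = 5 + \left(-9\right) \left(-3\right) 2 \left(3 - 5\right) = 5 + 27 \cdot 2 \left(-2\right) = 5 + 27 \left(-4\right) = 5 - 108 = -103$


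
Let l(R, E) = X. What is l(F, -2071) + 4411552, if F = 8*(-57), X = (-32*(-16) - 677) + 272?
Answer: 4411659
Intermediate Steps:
X = 107 (X = (512 - 677) + 272 = -165 + 272 = 107)
F = -456
l(R, E) = 107
l(F, -2071) + 4411552 = 107 + 4411552 = 4411659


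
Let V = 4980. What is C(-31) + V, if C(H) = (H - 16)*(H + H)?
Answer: 7894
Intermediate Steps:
C(H) = 2*H*(-16 + H) (C(H) = (-16 + H)*(2*H) = 2*H*(-16 + H))
C(-31) + V = 2*(-31)*(-16 - 31) + 4980 = 2*(-31)*(-47) + 4980 = 2914 + 4980 = 7894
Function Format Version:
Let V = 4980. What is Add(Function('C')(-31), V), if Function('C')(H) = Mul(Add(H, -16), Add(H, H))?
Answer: 7894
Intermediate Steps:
Function('C')(H) = Mul(2, H, Add(-16, H)) (Function('C')(H) = Mul(Add(-16, H), Mul(2, H)) = Mul(2, H, Add(-16, H)))
Add(Function('C')(-31), V) = Add(Mul(2, -31, Add(-16, -31)), 4980) = Add(Mul(2, -31, -47), 4980) = Add(2914, 4980) = 7894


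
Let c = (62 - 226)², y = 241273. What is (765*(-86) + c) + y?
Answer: 202379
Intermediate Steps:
c = 26896 (c = (-164)² = 26896)
(765*(-86) + c) + y = (765*(-86) + 26896) + 241273 = (-65790 + 26896) + 241273 = -38894 + 241273 = 202379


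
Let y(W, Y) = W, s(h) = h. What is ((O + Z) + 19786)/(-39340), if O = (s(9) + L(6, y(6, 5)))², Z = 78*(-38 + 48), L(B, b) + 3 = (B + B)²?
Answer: -21533/19670 ≈ -1.0947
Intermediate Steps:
L(B, b) = -3 + 4*B² (L(B, b) = -3 + (B + B)² = -3 + (2*B)² = -3 + 4*B²)
Z = 780 (Z = 78*10 = 780)
O = 22500 (O = (9 + (-3 + 4*6²))² = (9 + (-3 + 4*36))² = (9 + (-3 + 144))² = (9 + 141)² = 150² = 22500)
((O + Z) + 19786)/(-39340) = ((22500 + 780) + 19786)/(-39340) = (23280 + 19786)*(-1/39340) = 43066*(-1/39340) = -21533/19670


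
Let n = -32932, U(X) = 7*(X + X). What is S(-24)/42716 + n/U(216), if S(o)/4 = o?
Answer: -87938351/8073324 ≈ -10.892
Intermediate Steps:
U(X) = 14*X (U(X) = 7*(2*X) = 14*X)
S(o) = 4*o
S(-24)/42716 + n/U(216) = (4*(-24))/42716 - 32932/(14*216) = -96*1/42716 - 32932/3024 = -24/10679 - 32932*1/3024 = -24/10679 - 8233/756 = -87938351/8073324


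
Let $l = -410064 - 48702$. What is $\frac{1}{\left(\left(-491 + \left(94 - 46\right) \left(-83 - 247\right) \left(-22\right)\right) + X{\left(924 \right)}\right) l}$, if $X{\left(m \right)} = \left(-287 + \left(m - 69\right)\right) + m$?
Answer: $- \frac{1}{160330000446} \approx -6.2371 \cdot 10^{-12}$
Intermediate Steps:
$l = -458766$
$X{\left(m \right)} = -356 + 2 m$ ($X{\left(m \right)} = \left(-287 + \left(m - 69\right)\right) + m = \left(-287 + \left(-69 + m\right)\right) + m = \left(-356 + m\right) + m = -356 + 2 m$)
$\frac{1}{\left(\left(-491 + \left(94 - 46\right) \left(-83 - 247\right) \left(-22\right)\right) + X{\left(924 \right)}\right) l} = \frac{1}{\left(\left(-491 + \left(94 - 46\right) \left(-83 - 247\right) \left(-22\right)\right) + \left(-356 + 2 \cdot 924\right)\right) \left(-458766\right)} = \frac{1}{\left(-491 + 48 \left(-330\right) \left(-22\right)\right) + \left(-356 + 1848\right)} \left(- \frac{1}{458766}\right) = \frac{1}{\left(-491 - -348480\right) + 1492} \left(- \frac{1}{458766}\right) = \frac{1}{\left(-491 + 348480\right) + 1492} \left(- \frac{1}{458766}\right) = \frac{1}{347989 + 1492} \left(- \frac{1}{458766}\right) = \frac{1}{349481} \left(- \frac{1}{458766}\right) = - \frac{1}{160330000446}$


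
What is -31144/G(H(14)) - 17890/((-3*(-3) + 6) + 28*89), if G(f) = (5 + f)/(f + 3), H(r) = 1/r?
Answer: -3358624534/177997 ≈ -18869.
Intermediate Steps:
G(f) = (5 + f)/(3 + f)
-31144/G(H(14)) - 17890/((-3*(-3) + 6) + 28*89) = -31144*(3 + 1/14)/(5 + 1/14) - 17890/((-3*(-3) + 6) + 28*89) = -31144*(3 + 1/14)/(5 + 1/14) - 17890/((9 + 6) + 2492) = -31144/((71/14)/(43/14)) - 17890/(15 + 2492) = -31144/((14/43)*(71/14)) - 17890/2507 = -31144/71/43 - 17890*1/2507 = -31144*43/71 - 17890/2507 = -1339192/71 - 17890/2507 = -3358624534/177997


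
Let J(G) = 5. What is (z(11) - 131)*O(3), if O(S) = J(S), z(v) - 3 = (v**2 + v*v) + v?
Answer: 625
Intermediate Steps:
z(v) = 3 + v + 2*v**2 (z(v) = 3 + ((v**2 + v*v) + v) = 3 + ((v**2 + v**2) + v) = 3 + (2*v**2 + v) = 3 + (v + 2*v**2) = 3 + v + 2*v**2)
O(S) = 5
(z(11) - 131)*O(3) = ((3 + 11 + 2*11**2) - 131)*5 = ((3 + 11 + 2*121) - 131)*5 = ((3 + 11 + 242) - 131)*5 = (256 - 131)*5 = 125*5 = 625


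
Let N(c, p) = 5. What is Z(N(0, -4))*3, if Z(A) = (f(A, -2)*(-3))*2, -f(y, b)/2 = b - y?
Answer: -252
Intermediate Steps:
f(y, b) = -2*b + 2*y (f(y, b) = -2*(b - y) = -2*b + 2*y)
Z(A) = -24 - 12*A (Z(A) = ((-2*(-2) + 2*A)*(-3))*2 = ((4 + 2*A)*(-3))*2 = (-12 - 6*A)*2 = -24 - 12*A)
Z(N(0, -4))*3 = (-24 - 12*5)*3 = (-24 - 60)*3 = -84*3 = -252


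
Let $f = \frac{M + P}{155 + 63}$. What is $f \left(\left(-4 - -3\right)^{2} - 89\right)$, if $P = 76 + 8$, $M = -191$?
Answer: $\frac{4708}{109} \approx 43.193$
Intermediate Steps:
$P = 84$
$f = - \frac{107}{218}$ ($f = \frac{-191 + 84}{155 + 63} = - \frac{107}{218} \approx -0.49083$)
$f \left(\left(-4 - -3\right)^{2} - 89\right) = - \frac{107 \left(\left(-4 - -3\right)^{2} - 89\right)}{218} = - \frac{107 \left(\left(-4 + 3\right)^{2} - 89\right)}{218} = - \frac{107 \left(\left(-1\right)^{2} - 89\right)}{218} = - \frac{107 \left(1 - 89\right)}{218} = \left(- \frac{107}{218}\right) \left(-88\right) = \frac{4708}{109}$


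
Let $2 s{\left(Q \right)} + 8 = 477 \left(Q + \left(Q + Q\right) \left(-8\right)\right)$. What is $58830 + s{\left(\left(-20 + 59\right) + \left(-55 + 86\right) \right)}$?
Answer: $-191599$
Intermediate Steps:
$s{\left(Q \right)} = -4 - \frac{7155 Q}{2}$ ($s{\left(Q \right)} = -4 + \frac{477 \left(Q + \left(Q + Q\right) \left(-8\right)\right)}{2} = -4 + \frac{477 \left(Q + 2 Q \left(-8\right)\right)}{2} = -4 + \frac{477 \left(Q - 16 Q\right)}{2} = -4 + \frac{477 \left(- 15 Q\right)}{2} = -4 + \frac{\left(-7155\right) Q}{2} = -4 - \frac{7155 Q}{2}$)
$58830 + s{\left(\left(-20 + 59\right) + \left(-55 + 86\right) \right)} = 58830 - \left(4 + \frac{7155 \left(\left(-20 + 59\right) + \left(-55 + 86\right)\right)}{2}\right) = 58830 - \left(4 + \frac{7155 \left(39 + 31\right)}{2}\right) = 58830 - 250429 = -191599$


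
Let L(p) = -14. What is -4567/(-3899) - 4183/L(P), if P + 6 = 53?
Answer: 2339065/7798 ≈ 299.96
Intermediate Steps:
P = 47 (P = -6 + 53 = 47)
-4567/(-3899) - 4183/L(P) = -4567/(-3899) - 4183/(-14) = -4567*(-1/3899) - 4183*(-1/14) = 4567/3899 + 4183/14 = 2339065/7798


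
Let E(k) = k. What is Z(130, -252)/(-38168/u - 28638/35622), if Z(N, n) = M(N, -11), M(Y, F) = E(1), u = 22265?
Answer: -44062435/110958087 ≈ -0.39711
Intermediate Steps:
M(Y, F) = 1
Z(N, n) = 1
Z(130, -252)/(-38168/u - 28638/35622) = 1/(-38168/22265 - 28638/35622) = 1/(-38168*1/22265 - 28638*1/35622) = 1/(-38168/22265 - 1591/1979) = 1/(-110958087/44062435) = 1*(-44062435/110958087) = -44062435/110958087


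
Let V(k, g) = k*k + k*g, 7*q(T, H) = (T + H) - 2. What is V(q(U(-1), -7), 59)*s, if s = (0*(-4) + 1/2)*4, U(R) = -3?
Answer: -9624/49 ≈ -196.41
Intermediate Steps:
q(T, H) = -2/7 + H/7 + T/7 (q(T, H) = ((T + H) - 2)/7 = ((H + T) - 2)/7 = (-2 + H + T)/7 = -2/7 + H/7 + T/7)
V(k, g) = k**2 + g*k
s = 2 (s = (0 + 1*(1/2))*4 = (0 + 1/2)*4 = (1/2)*4 = 2)
V(q(U(-1), -7), 59)*s = ((-2/7 + (1/7)*(-7) + (1/7)*(-3))*(59 + (-2/7 + (1/7)*(-7) + (1/7)*(-3))))*2 = ((-2/7 - 1 - 3/7)*(59 + (-2/7 - 1 - 3/7)))*2 = -12*(59 - 12/7)/7*2 = -12/7*401/7*2 = -4812/49*2 = -9624/49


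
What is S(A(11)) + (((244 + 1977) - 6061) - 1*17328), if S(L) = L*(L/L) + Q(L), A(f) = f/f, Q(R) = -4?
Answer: -21171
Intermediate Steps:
A(f) = 1
S(L) = -4 + L (S(L) = L*(L/L) - 4 = L*1 - 4 = L - 4 = -4 + L)
S(A(11)) + (((244 + 1977) - 6061) - 1*17328) = (-4 + 1) + (((244 + 1977) - 6061) - 1*17328) = -3 + ((2221 - 6061) - 17328) = -3 + (-3840 - 17328) = -3 - 21168 = -21171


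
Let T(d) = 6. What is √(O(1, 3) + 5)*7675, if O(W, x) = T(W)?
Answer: 7675*√11 ≈ 25455.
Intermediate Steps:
O(W, x) = 6
√(O(1, 3) + 5)*7675 = √(6 + 5)*7675 = √11*7675 = 7675*√11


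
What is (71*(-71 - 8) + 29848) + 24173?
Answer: 48412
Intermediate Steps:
(71*(-71 - 8) + 29848) + 24173 = (71*(-79) + 29848) + 24173 = (-5609 + 29848) + 24173 = 24239 + 24173 = 48412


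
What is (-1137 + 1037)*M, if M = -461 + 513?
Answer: -5200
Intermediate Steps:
M = 52
(-1137 + 1037)*M = (-1137 + 1037)*52 = -100*52 = -5200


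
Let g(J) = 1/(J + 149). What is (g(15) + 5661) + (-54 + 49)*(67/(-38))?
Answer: 17667165/3116 ≈ 5669.8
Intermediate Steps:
g(J) = 1/(149 + J)
(g(15) + 5661) + (-54 + 49)*(67/(-38)) = (1/(149 + 15) + 5661) + (-54 + 49)*(67/(-38)) = (1/164 + 5661) - 335*(-1)/38 = (1/164 + 5661) - 5*(-67/38) = 928405/164 + 335/38 = 17667165/3116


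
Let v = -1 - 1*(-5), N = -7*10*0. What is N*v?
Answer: 0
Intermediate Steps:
N = 0 (N = -70*0 = 0)
v = 4 (v = -1 + 5 = 4)
N*v = 0*4 = 0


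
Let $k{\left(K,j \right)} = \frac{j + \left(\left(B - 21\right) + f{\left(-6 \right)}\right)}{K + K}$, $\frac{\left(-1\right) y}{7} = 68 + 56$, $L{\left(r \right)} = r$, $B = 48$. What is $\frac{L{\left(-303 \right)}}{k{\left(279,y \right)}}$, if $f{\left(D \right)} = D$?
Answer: $\frac{169074}{847} \approx 199.61$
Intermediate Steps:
$y = -868$ ($y = - 7 \left(68 + 56\right) = \left(-7\right) 124 = -868$)
$k{\left(K,j \right)} = \frac{21 + j}{2 K}$ ($k{\left(K,j \right)} = \frac{j + \left(\left(48 - 21\right) - 6\right)}{K + K} = \frac{j + \left(27 - 6\right)}{2 K} = \left(j + 21\right) \frac{1}{2 K} = \left(21 + j\right) \frac{1}{2 K} = \frac{21 + j}{2 K}$)
$\frac{L{\left(-303 \right)}}{k{\left(279,y \right)}} = - \frac{303}{\frac{1}{2} \cdot \frac{1}{279} \left(21 - 868\right)} = - \frac{303}{\frac{1}{2} \cdot \frac{1}{279} \left(-847\right)} = - \frac{303}{- \frac{847}{558}} = \left(-303\right) \left(- \frac{558}{847}\right) = \frac{169074}{847}$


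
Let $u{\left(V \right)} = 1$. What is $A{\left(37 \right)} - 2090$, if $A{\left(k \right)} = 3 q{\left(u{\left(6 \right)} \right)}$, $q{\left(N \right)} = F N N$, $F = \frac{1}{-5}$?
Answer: $- \frac{10453}{5} \approx -2090.6$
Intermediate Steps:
$F = - \frac{1}{5} \approx -0.2$
$q{\left(N \right)} = - \frac{N^{2}}{5}$ ($q{\left(N \right)} = - \frac{N}{5} N = - \frac{N^{2}}{5}$)
$A{\left(k \right)} = - \frac{3}{5}$ ($A{\left(k \right)} = 3 \left(- \frac{1^{2}}{5}\right) = 3 \left(\left(- \frac{1}{5}\right) 1\right) = 3 \left(- \frac{1}{5}\right) = - \frac{3}{5}$)
$A{\left(37 \right)} - 2090 = - \frac{3}{5} - 2090 = - \frac{10453}{5}$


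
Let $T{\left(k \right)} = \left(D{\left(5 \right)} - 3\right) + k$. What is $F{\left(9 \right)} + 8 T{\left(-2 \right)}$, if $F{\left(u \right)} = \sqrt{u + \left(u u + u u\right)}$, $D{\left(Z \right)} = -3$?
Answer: $-64 + 3 \sqrt{19} \approx -50.923$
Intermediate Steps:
$T{\left(k \right)} = -6 + k$ ($T{\left(k \right)} = \left(-3 - 3\right) + k = -6 + k$)
$F{\left(u \right)} = \sqrt{u + 2 u^{2}}$ ($F{\left(u \right)} = \sqrt{u + \left(u^{2} + u^{2}\right)} = \sqrt{u + 2 u^{2}}$)
$F{\left(9 \right)} + 8 T{\left(-2 \right)} = \sqrt{9 \left(1 + 2 \cdot 9\right)} + 8 \left(-6 - 2\right) = \sqrt{9 \left(1 + 18\right)} + 8 \left(-8\right) = \sqrt{9 \cdot 19} - 64 = \sqrt{171} - 64 = 3 \sqrt{19} - 64 = -64 + 3 \sqrt{19}$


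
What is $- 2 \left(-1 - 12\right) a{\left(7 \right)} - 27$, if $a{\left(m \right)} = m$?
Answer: $155$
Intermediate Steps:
$- 2 \left(-1 - 12\right) a{\left(7 \right)} - 27 = - 2 \left(-1 - 12\right) 7 - 27 = \left(-2\right) \left(-13\right) 7 - 27 = 26 \cdot 7 - 27 = 182 - 27 = 155$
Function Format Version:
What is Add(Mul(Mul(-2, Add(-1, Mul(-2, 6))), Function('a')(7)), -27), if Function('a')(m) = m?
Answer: 155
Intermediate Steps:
Add(Mul(Mul(-2, Add(-1, Mul(-2, 6))), Function('a')(7)), -27) = Add(Mul(Mul(-2, Add(-1, Mul(-2, 6))), 7), -27) = Add(Mul(Mul(-2, Add(-1, -12)), 7), -27) = Add(Mul(Mul(-2, -13), 7), -27) = Add(Mul(26, 7), -27) = Add(182, -27) = 155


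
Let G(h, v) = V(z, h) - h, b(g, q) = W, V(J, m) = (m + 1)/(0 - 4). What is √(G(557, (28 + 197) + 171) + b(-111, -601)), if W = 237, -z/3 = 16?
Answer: I*√1838/2 ≈ 21.436*I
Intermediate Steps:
z = -48 (z = -3*16 = -48)
V(J, m) = -¼ - m/4 (V(J, m) = (1 + m)/(-4) = (1 + m)*(-¼) = -¼ - m/4)
b(g, q) = 237
G(h, v) = -¼ - 5*h/4 (G(h, v) = (-¼ - h/4) - h = -¼ - 5*h/4)
√(G(557, (28 + 197) + 171) + b(-111, -601)) = √((-¼ - 5/4*557) + 237) = √((-¼ - 2785/4) + 237) = √(-1393/2 + 237) = √(-919/2) = I*√1838/2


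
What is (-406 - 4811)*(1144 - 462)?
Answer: -3557994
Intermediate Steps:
(-406 - 4811)*(1144 - 462) = -5217*682 = -3557994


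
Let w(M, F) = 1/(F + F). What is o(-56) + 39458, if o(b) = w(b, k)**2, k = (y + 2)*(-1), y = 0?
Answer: 631329/16 ≈ 39458.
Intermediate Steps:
k = -2 (k = (0 + 2)*(-1) = 2*(-1) = -2)
w(M, F) = 1/(2*F)
o(b) = 1/16 (o(b) = ((1/2)/(-2))**2 = ((1/2)*(-1/2))**2 = (-1/4)**2 = 1/16)
o(-56) + 39458 = 1/16 + 39458 = 631329/16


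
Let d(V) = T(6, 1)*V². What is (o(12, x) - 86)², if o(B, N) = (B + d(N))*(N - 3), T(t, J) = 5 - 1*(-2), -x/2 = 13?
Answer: 18950826244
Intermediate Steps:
x = -26 (x = -2*13 = -26)
T(t, J) = 7 (T(t, J) = 5 + 2 = 7)
d(V) = 7*V²
o(B, N) = (-3 + N)*(B + 7*N²) (o(B, N) = (B + 7*N²)*(N - 3) = (B + 7*N²)*(-3 + N) = (-3 + N)*(B + 7*N²))
(o(12, x) - 86)² = ((-21*(-26)² - 3*12 + 7*(-26)³ + 12*(-26)) - 86)² = ((-21*676 - 36 + 7*(-17576) - 312) - 86)² = ((-14196 - 36 - 123032 - 312) - 86)² = (-137576 - 86)² = (-137662)² = 18950826244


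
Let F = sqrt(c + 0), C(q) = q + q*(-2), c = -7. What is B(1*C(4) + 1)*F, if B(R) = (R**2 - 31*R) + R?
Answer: 99*I*sqrt(7) ≈ 261.93*I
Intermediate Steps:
C(q) = -q (C(q) = q - 2*q = -q)
B(R) = R**2 - 30*R
F = I*sqrt(7) (F = sqrt(-7 + 0) = sqrt(-7) = I*sqrt(7) ≈ 2.6458*I)
B(1*C(4) + 1)*F = ((1*(-1*4) + 1)*(-30 + (1*(-1*4) + 1)))*(I*sqrt(7)) = ((1*(-4) + 1)*(-30 + (1*(-4) + 1)))*(I*sqrt(7)) = ((-4 + 1)*(-30 + (-4 + 1)))*(I*sqrt(7)) = (-3*(-30 - 3))*(I*sqrt(7)) = (-3*(-33))*(I*sqrt(7)) = 99*(I*sqrt(7)) = 99*I*sqrt(7)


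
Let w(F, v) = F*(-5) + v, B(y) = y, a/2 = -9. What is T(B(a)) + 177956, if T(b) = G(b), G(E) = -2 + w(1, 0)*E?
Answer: 178044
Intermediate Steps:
a = -18 (a = 2*(-9) = -18)
w(F, v) = v - 5*F (w(F, v) = -5*F + v = v - 5*F)
G(E) = -2 - 5*E (G(E) = -2 + (0 - 5*1)*E = -2 + (0 - 5)*E = -2 - 5*E)
T(b) = -2 - 5*b
T(B(a)) + 177956 = (-2 - 5*(-18)) + 177956 = (-2 + 90) + 177956 = 88 + 177956 = 178044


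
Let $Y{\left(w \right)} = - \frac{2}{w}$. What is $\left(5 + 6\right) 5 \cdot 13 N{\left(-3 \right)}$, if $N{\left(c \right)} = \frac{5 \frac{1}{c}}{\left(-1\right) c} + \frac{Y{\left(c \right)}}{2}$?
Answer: $- \frac{1430}{9} \approx -158.89$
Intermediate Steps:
$N{\left(c \right)} = - \frac{1}{c} - \frac{5}{c^{2}}$ ($N{\left(c \right)} = \frac{5 \frac{1}{c}}{\left(-1\right) c} + \frac{\left(-2\right) \frac{1}{c}}{2} = \frac{5}{c} \left(- \frac{1}{c}\right) + - \frac{2}{c} \frac{1}{2} = - \frac{5}{c^{2}} - \frac{1}{c} = - \frac{1}{c} - \frac{5}{c^{2}}$)
$\left(5 + 6\right) 5 \cdot 13 N{\left(-3 \right)} = \left(5 + 6\right) 5 \cdot 13 \frac{-5 - -3}{9} = 11 \cdot 5 \cdot 13 \frac{-5 + 3}{9} = 55 \cdot 13 \cdot \frac{1}{9} \left(-2\right) = 715 \left(- \frac{2}{9}\right) = - \frac{1430}{9}$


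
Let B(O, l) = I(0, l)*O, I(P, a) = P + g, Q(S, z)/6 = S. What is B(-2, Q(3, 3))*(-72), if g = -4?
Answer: -576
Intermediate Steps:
Q(S, z) = 6*S
I(P, a) = -4 + P (I(P, a) = P - 4 = -4 + P)
B(O, l) = -4*O (B(O, l) = (-4 + 0)*O = -4*O)
B(-2, Q(3, 3))*(-72) = -4*(-2)*(-72) = 8*(-72) = -576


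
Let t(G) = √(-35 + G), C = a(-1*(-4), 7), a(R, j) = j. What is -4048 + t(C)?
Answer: -4048 + 2*I*√7 ≈ -4048.0 + 5.2915*I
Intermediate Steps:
C = 7
-4048 + t(C) = -4048 + √(-35 + 7) = -4048 + √(-28) = -4048 + 2*I*√7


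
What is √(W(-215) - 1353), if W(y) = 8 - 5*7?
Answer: 2*I*√345 ≈ 37.148*I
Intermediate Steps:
W(y) = -27 (W(y) = 8 - 35 = -27)
√(W(-215) - 1353) = √(-27 - 1353) = √(-1380) = 2*I*√345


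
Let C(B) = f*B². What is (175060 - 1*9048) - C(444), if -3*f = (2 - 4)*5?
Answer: -491108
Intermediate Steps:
f = 10/3 (f = -(2 - 4)*5/3 = -(-2)*5/3 = -⅓*(-10) = 10/3 ≈ 3.3333)
C(B) = 10*B²/3
(175060 - 1*9048) - C(444) = (175060 - 1*9048) - 10*444²/3 = (175060 - 9048) - 10*197136/3 = 166012 - 1*657120 = 166012 - 657120 = -491108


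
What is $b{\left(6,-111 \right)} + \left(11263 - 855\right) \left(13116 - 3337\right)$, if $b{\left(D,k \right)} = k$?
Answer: $101779721$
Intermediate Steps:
$b{\left(6,-111 \right)} + \left(11263 - 855\right) \left(13116 - 3337\right) = -111 + \left(11263 - 855\right) \left(13116 - 3337\right) = -111 + 10408 \cdot 9779 = -111 + 101779832 = 101779721$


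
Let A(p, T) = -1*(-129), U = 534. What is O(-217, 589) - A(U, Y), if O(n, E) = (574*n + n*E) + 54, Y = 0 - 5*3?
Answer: -252446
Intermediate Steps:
Y = -15 (Y = 0 - 15 = -15)
O(n, E) = 54 + 574*n + E*n (O(n, E) = (574*n + E*n) + 54 = 54 + 574*n + E*n)
A(p, T) = 129
O(-217, 589) - A(U, Y) = (54 + 574*(-217) + 589*(-217)) - 1*129 = (54 - 124558 - 127813) - 129 = -252317 - 129 = -252446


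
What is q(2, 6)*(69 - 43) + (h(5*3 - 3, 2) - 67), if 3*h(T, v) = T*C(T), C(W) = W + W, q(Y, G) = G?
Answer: 185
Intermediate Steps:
C(W) = 2*W
h(T, v) = 2*T²/3 (h(T, v) = (T*(2*T))/3 = (2*T²)/3 = 2*T²/3)
q(2, 6)*(69 - 43) + (h(5*3 - 3, 2) - 67) = 6*(69 - 43) + (2*(5*3 - 3)²/3 - 67) = 6*26 + (2*(15 - 3)²/3 - 67) = 156 + ((⅔)*12² - 67) = 156 + ((⅔)*144 - 67) = 156 + (96 - 67) = 156 + 29 = 185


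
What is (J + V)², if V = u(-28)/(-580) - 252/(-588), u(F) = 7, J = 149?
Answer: 368001170161/16483600 ≈ 22325.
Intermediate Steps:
V = 1691/4060 (V = 7/(-580) - 252/(-588) = 7*(-1/580) - 252*(-1/588) = -7/580 + 3/7 = 1691/4060 ≈ 0.41650)
(J + V)² = (149 + 1691/4060)² = (606631/4060)² = 368001170161/16483600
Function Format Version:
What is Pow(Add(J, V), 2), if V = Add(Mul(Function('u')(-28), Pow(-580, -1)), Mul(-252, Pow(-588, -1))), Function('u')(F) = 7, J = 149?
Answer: Rational(368001170161, 16483600) ≈ 22325.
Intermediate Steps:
V = Rational(1691, 4060) (V = Add(Mul(7, Pow(-580, -1)), Mul(-252, Pow(-588, -1))) = Add(Mul(7, Rational(-1, 580)), Mul(-252, Rational(-1, 588))) = Add(Rational(-7, 580), Rational(3, 7)) = Rational(1691, 4060) ≈ 0.41650)
Pow(Add(J, V), 2) = Pow(Add(149, Rational(1691, 4060)), 2) = Pow(Rational(606631, 4060), 2) = Rational(368001170161, 16483600)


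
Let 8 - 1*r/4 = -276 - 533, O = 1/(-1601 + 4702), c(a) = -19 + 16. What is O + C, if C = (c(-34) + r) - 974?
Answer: 7104392/3101 ≈ 2291.0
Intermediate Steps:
c(a) = -3
O = 1/3101 ≈ 0.00032248
r = 3268 (r = 32 - 4*(-276 - 533) = 32 - 4*(-809) = 32 + 3236 = 3268)
C = 2291 (C = (-3 + 3268) - 974 = 3265 - 974 = 2291)
O + C = 1/3101 + 2291 = 7104392/3101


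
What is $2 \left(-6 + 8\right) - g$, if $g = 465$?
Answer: $-461$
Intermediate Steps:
$2 \left(-6 + 8\right) - g = 2 \left(-6 + 8\right) - 465 = 2 \cdot 2 - 465 = 4 - 465 = -461$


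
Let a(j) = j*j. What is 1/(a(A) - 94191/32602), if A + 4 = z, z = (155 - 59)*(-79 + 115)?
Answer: 32602/388495248817 ≈ 8.3919e-8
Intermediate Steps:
z = 3456 (z = 96*36 = 3456)
A = 3452 (A = -4 + 3456 = 3452)
a(j) = j**2
1/(a(A) - 94191/32602) = 1/(3452**2 - 94191/32602) = 1/(11916304 - 94191*1/32602) = 1/(11916304 - 94191/32602) = 1/(388495248817/32602) = 32602/388495248817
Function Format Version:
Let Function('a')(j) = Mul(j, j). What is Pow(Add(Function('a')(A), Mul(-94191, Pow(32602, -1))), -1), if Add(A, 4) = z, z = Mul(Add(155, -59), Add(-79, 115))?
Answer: Rational(32602, 388495248817) ≈ 8.3919e-8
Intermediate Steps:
z = 3456 (z = Mul(96, 36) = 3456)
A = 3452 (A = Add(-4, 3456) = 3452)
Function('a')(j) = Pow(j, 2)
Pow(Add(Function('a')(A), Mul(-94191, Pow(32602, -1))), -1) = Pow(Add(Pow(3452, 2), Mul(-94191, Pow(32602, -1))), -1) = Pow(Add(11916304, Mul(-94191, Rational(1, 32602))), -1) = Pow(Add(11916304, Rational(-94191, 32602)), -1) = Pow(Rational(388495248817, 32602), -1) = Rational(32602, 388495248817)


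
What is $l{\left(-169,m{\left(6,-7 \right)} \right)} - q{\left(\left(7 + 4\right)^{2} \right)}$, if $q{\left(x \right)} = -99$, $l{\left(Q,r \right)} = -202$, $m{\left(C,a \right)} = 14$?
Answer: $-103$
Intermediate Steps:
$l{\left(-169,m{\left(6,-7 \right)} \right)} - q{\left(\left(7 + 4\right)^{2} \right)} = -202 - -99 = -202 + 99 = -103$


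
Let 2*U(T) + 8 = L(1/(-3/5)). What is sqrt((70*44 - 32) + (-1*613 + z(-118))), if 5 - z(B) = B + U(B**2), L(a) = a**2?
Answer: sqrt(92182)/6 ≈ 50.602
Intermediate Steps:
U(T) = -47/18 (U(T) = -4 + (1/(-3/5))**2/2 = -4 + (-5/3)**2/2 = -4 + (1/2)*(25/9) = -4 + 25/18 = -47/18)
z(B) = 137/18 - B (z(B) = 5 - (B - 47/18) = 5 - (-47/18 + B) = 5 + (47/18 - B) = 137/18 - B)
sqrt((70*44 - 32) + (-1*613 + z(-118))) = sqrt((70*44 - 32) + (-1*613 + (137/18 - 1*(-118)))) = sqrt((3080 - 32) + (-613 + (137/18 + 118))) = sqrt(3048 + (-613 + 2261/18)) = sqrt(3048 - 8773/18) = sqrt(46091/18) = sqrt(92182)/6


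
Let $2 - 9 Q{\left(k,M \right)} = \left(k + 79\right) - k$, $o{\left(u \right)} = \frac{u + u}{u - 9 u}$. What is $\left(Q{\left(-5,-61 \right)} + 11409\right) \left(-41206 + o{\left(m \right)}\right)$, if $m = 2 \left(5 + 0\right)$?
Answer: $- \frac{4227926075}{9} \approx -4.6977 \cdot 10^{8}$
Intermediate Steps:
$m = 10$ ($m = 2 \cdot 5 = 10$)
$o{\left(u \right)} = - \frac{1}{4}$ ($o{\left(u \right)} = \frac{2 u}{\left(-8\right) u} = 2 u \left(- \frac{1}{8 u}\right) = - \frac{1}{4}$)
$Q{\left(k,M \right)} = - \frac{77}{9}$ ($Q{\left(k,M \right)} = \frac{2}{9} - \frac{\left(k + 79\right) - k}{9} = \frac{2}{9} - \frac{\left(79 + k\right) - k}{9} = \frac{2}{9} - \frac{79}{9} = - \frac{77}{9}$)
$\left(Q{\left(-5,-61 \right)} + 11409\right) \left(-41206 + o{\left(m \right)}\right) = \left(- \frac{77}{9} + 11409\right) \left(-41206 - \frac{1}{4}\right) = \frac{102604}{9} \left(- \frac{164825}{4}\right) = - \frac{4227926075}{9}$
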